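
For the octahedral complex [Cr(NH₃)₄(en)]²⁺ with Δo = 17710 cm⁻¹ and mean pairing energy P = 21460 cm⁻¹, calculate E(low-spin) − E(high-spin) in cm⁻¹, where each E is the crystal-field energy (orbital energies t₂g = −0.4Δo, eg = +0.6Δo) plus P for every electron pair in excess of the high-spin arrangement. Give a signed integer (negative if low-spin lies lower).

3750

Ligand charges: 4×(+0) from NH₃ and 1×(+0) from en sum to +0; with overall charge +2, Cr is +2.
Group 6 minus oxidation state +2 gives a d⁴ configuration for Cr²⁺.
High-spin: t₂g³ eg¹, CFSE = -0.6Δo = -10626 cm⁻¹.
For low-spin the configuration is t₂g⁴ eg⁰: orbital energy -1.6 × 17710 = -28336 cm⁻¹, and 1 additional pair relative to high-spin adds 21460 cm⁻¹, giving -6876 cm⁻¹.
The difference is -6876 − (-10626) = 3750 cm⁻¹, so high-spin lies lower.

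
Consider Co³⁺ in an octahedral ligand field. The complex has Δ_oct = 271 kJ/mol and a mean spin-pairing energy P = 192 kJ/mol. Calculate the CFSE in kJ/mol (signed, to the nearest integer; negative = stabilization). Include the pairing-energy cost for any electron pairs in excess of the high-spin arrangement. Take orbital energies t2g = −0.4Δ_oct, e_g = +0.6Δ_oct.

Co³⁺: group 9, so d-count = 9 − 3 = 6.
Here Δ_oct > P (271 > 192), so the low-spin state is favoured.
Configuration: t2g^6 e_g^0.
Orbital CFSE = -2.4Δ_oct = -2.4 × 271 = -650 kJ/mol.
Excess pairs vs high-spin: 3 − 1 = 2; pairing cost = +384 kJ/mol.
Net CFSE = -650 + 384 = -266 kJ/mol.

-266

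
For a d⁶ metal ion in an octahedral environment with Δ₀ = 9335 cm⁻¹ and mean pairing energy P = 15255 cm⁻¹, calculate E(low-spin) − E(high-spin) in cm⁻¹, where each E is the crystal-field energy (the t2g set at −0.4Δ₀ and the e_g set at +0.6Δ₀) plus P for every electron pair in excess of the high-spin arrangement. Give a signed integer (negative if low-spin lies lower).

11840

High-spin d⁶ fills as t2g^4 e_g^2 with CFSE 4(−0.4) + 2(+0.6) = -0.4Δ₀ = -3734 cm⁻¹.
For low-spin the configuration is t2g^6 e_g^0: orbital energy -2.4 × 9335 = -22404 cm⁻¹, and 2 additional pairs relative to high-spin add 30510 cm⁻¹, giving 8106 cm⁻¹.
E(LS) − E(HS) = 8106 − (-3734) = 11840 cm⁻¹.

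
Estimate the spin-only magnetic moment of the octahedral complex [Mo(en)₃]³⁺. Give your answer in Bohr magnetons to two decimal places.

en is neutral, so the +3 overall charge sits on Mo: oxidation state +3.
Mo is in group 6, so Mo³⁺ is d³ (6 − 3 = 3).
For octahedral d³ the high- and low-spin configurations coincide.
Configuration: t₂g³ eg⁰ → 3 unpaired electrons.
μ(spin-only) = √[3(3+2)] = √15 ≈ 3.87 Bohr magnetons.

3.87 Bohr magnetons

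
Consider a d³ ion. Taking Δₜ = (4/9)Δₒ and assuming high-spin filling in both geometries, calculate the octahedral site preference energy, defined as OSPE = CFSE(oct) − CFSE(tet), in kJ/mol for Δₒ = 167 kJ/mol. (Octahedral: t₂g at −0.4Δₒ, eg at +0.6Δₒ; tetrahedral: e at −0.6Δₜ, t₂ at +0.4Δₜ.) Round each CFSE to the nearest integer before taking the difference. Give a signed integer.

In an octahedral site d³ (HS) is t₂g³ eg⁰, giving CFSE(oct) = -1.2Δₒ = -200 kJ/mol.
Tetrahedral: e² t₂¹, CFSE = 2(−0.6) + 1(+0.4) = -0.8Δₜ = -0.8 × (4/9) × 167 = -59 kJ/mol.
OSPE = -200 − (-59) = -141 kJ/mol.

-141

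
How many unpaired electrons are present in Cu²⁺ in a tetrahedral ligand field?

Group 11 minus oxidation state +2 gives a d⁹ configuration for Cu²⁺.
Tetrahedral splitting is small, so the complex is high-spin.
Configuration: e⁴ t₂⁵, giving 1 unpaired electron.

1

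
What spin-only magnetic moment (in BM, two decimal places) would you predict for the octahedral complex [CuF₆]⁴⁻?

1.73 BM

Each F⁻ contributes -1; 6 × (-1) = -6. With overall charge -4, Cu is in the +2 oxidation state.
Group 11 minus oxidation state +2 gives a d⁹ configuration for Cu²⁺.
Configuration: t2g^6 e_g^3 → 1 unpaired electron.
μ(spin-only) = √[1(1+2)] = √3 ≈ 1.73 BM.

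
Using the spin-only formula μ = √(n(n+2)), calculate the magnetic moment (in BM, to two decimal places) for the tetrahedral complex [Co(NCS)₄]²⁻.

3.87 BM

Each NCS⁻ contributes -1; 4 × (-1) = -4. With overall charge -2, Co is in the +2 oxidation state.
Co sits in group 9; removing 2 electrons leaves Co²⁺ with 9 − 2 = 7 d electrons.
Tetrahedral splitting is small, so the complex is high-spin.
Configuration: e⁴ t₂³ → 3 unpaired electrons.
μ(spin-only) = √[3(3+2)] = √15 ≈ 3.87 BM.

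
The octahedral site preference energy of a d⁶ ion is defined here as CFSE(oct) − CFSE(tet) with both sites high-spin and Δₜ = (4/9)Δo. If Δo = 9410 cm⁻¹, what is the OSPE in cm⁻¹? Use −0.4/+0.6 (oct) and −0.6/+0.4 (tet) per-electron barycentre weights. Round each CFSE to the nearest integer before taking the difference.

-1255

Octahedral (high-spin): t2g^4 e_g^2, CFSE = 4(−0.4) + 2(+0.6) = -0.4Δo = -0.4 × 9410 = -3764 cm⁻¹.
Tetrahedral: e^3 t2^3, CFSE = 3(−0.6) + 3(+0.4) = -0.6Δₜ = -0.6 × (4/9) × 9410 = -2509 cm⁻¹.
OSPE = -3764 − (-2509) = -1255 cm⁻¹.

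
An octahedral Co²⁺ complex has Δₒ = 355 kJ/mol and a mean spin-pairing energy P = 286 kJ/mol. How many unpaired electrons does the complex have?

1

Co sits in group 9; removing 2 electrons leaves Co²⁺ with 9 − 2 = 7 d electrons.
With Δₒ > P the complex is low-spin.
That gives t₂g⁶ eg¹.
Unpaired electrons: 1.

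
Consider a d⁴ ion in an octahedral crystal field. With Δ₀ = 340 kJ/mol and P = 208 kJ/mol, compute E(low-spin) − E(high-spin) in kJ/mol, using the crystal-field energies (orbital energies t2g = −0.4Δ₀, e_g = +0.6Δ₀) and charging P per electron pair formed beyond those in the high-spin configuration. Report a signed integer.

In the high-spin limit (t2g^3 e_g^1) the orbital term is -0.6Δ₀ = -204 kJ/mol, with no excess pairing.
For low-spin the configuration is t2g^4 e_g^0: orbital energy -1.6 × 340 = -544 kJ/mol, and 1 additional pair relative to high-spin adds 208 kJ/mol, giving -336 kJ/mol.
E(LS) − E(HS) = -336 − (-204) = -132 kJ/mol.

-132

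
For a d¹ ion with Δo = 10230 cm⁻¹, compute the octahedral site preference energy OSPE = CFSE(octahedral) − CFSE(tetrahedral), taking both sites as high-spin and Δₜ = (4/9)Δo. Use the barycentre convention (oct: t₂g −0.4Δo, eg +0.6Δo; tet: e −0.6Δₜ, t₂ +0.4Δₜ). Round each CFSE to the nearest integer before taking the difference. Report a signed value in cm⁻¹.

-1364

Octahedral high-spin t2g^1 e_g^0: CFSE = -0.4 × 10230 = -4092 cm⁻¹.
Tetrahedral: e^1 t2^0, CFSE = 1(−0.6) + 0(+0.4) = -0.6Δₜ = -0.6 × (4/9) × 10230 = -2728 cm⁻¹.
OSPE = -4092 − (-2728) = -1364 cm⁻¹.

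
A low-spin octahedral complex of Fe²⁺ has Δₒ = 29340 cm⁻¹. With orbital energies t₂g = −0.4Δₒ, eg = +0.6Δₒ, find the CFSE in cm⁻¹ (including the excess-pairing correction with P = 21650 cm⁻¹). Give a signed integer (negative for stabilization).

-27116

Group 8 minus oxidation state +2 gives a d⁶ configuration for Fe²⁺.
The d⁶ electrons fill as t₂g⁶ eg⁰.
The orbital stabilization is -2.4Δₒ = -2.4 × 29340 = -70416 cm⁻¹.
Pairing penalty: 3 pairs vs 1 in the high-spin reference → 2 extra × P = 43300 cm⁻¹.
Overall CFSE = -70416 + 43300 = -27116 cm⁻¹.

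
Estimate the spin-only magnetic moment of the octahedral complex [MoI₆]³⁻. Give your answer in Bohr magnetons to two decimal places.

3.87 Bohr magnetons

Each I⁻ contributes -1; 6 × (-1) = -6. With overall charge -3, Mo is in the +3 oxidation state.
Mo sits in group 6; removing 3 electrons leaves Mo³⁺ with 6 − 3 = 3 d electrons.
For octahedral d³ the high- and low-spin configurations coincide.
Configuration: t₂g³ eg⁰ → 3 unpaired electrons.
μ(spin-only) = √[3(3+2)] = √15 ≈ 3.87 Bohr magnetons.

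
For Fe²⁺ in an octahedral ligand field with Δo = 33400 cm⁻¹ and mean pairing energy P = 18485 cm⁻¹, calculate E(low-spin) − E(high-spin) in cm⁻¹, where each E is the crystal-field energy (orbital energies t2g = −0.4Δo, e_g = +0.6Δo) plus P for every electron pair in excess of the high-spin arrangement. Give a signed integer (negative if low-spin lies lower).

Fe sits in group 8; removing 2 electrons leaves Fe²⁺ with 8 − 2 = 6 d electrons.
In the high-spin limit (t2g^4 e_g^2) the orbital term is -0.4Δo = -13360 cm⁻¹, with no excess pairing.
Low-spin t2g^6 e_g^0 gives -2.4Δo = -80160 cm⁻¹, but forming 2 extra pairs costs 2P = 36970 cm⁻¹, so E(LS) = -80160 + 36970 = -43190 cm⁻¹.
E(LS) − E(HS) = -43190 − (-13360) = -29830 cm⁻¹.

-29830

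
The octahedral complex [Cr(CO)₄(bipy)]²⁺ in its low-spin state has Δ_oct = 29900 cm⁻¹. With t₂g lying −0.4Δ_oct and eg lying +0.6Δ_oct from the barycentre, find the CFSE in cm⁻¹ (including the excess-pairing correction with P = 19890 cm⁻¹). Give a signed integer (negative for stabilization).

-27950

Ligand charges: 4×(+0) from CO and 1×(+0) from bipy sum to +0; with overall charge +2, Cr is +2.
Cr is in group 6, so Cr²⁺ is d⁴ (6 − 2 = 4).
Configuration: t₂g⁴ eg⁰.
Orbital CFSE = 4(-0.4) + 0(0.6) = -1.6Δ_oct = -1.6 × 29900 = -47840 cm⁻¹.
High-spin d⁴ would be t₂g³ eg¹ with 0 pairs; low-spin has 1, so 1 excess pair costs +1P = +19890 cm⁻¹.
Overall CFSE = -47840 + 19890 = -27950 cm⁻¹.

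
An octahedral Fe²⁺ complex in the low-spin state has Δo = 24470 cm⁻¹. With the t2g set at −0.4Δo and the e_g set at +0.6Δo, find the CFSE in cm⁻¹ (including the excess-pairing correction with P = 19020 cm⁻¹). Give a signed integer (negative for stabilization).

Fe is in group 8, so Fe²⁺ is d⁶ (8 − 2 = 6).
Configuration: t2g^6 e_g^0.
CFSE(orbital) = 6×(-0.4Δo) + 0×(0.6Δo) = -2.4Δo; with Δo = 24470 cm⁻¹ that is -58728 cm⁻¹.
Relative to high-spin t2g^4 e_g^2 (1 paired), the low-spin configuration has 2 additional pairs, contributing +2 × 19020 = +38040 cm⁻¹.
Overall CFSE = -58728 + 38040 = -20688 cm⁻¹.

-20688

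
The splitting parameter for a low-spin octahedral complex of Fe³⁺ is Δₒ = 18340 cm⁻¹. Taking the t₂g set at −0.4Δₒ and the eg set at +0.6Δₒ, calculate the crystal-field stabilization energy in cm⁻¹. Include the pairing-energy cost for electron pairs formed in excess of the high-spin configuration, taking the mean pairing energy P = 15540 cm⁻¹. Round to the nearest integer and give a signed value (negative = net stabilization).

Fe³⁺: group 8, so d-count = 8 − 3 = 5.
Electron filling gives t₂g⁵ eg⁰.
The orbital stabilization is -2.0Δₒ = -2.0 × 18340 = -36680 cm⁻¹.
Pairing penalty: 2 pairs vs 0 in the high-spin reference → 2 extra × P = 31080 cm⁻¹.
Combining: -36680 + 31080 = -5600 cm⁻¹.

-5600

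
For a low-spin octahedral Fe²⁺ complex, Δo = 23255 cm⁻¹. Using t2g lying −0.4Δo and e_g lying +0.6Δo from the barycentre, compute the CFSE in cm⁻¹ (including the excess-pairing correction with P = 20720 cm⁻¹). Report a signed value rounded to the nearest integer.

-14372

Fe²⁺: group 8, so d-count = 8 − 2 = 6.
Configuration: t2g^6 e_g^0.
CFSE(orbital) = 6×(-0.4Δo) + 0×(0.6Δo) = -2.4Δo; with Δo = 23255 cm⁻¹ that is -55812 cm⁻¹.
Relative to high-spin t2g^4 e_g^2 (1 paired), the low-spin configuration has 2 additional pairs, contributing +2 × 20720 = +41440 cm⁻¹.
Net CFSE = -55812 + 41440 = -14372 cm⁻¹.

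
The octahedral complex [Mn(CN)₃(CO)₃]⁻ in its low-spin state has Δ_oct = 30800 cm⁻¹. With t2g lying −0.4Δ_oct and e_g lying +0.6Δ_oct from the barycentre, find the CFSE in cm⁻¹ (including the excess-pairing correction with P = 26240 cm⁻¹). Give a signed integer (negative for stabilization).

Ligand charges: 3×(-1) from CN⁻ and 3×(+0) from CO sum to -3; with overall charge -1, Mn is +2.
Mn²⁺: group 7, so d-count = 7 − 2 = 5.
Configuration: t2g^5 e_g^0.
CFSE(orbital) = 5×(-0.4Δ_oct) + 0×(0.6Δ_oct) = -2.0Δ_oct; with Δ_oct = 30800 cm⁻¹ that is -61600 cm⁻¹.
Pairing penalty: 2 pairs vs 0 in the high-spin reference → 2 extra × P = 52480 cm⁻¹.
Combining: -61600 + 52480 = -9120 cm⁻¹.

-9120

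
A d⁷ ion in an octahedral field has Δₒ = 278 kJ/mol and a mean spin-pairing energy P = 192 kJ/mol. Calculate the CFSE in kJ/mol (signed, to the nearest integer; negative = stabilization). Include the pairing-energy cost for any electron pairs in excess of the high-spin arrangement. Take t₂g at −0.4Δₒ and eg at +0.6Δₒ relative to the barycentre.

-308

Since Δₒ = 278 kJ/mol > P = 192 kJ/mol, the complex adopts the low-spin configuration.
That gives t₂g⁶ eg¹.
Orbital CFSE = -1.8Δₒ = -1.8 × 278 = -500 kJ/mol.
Excess pairs vs high-spin: 3 − 2 = 1; pairing cost = +192 kJ/mol.
Net CFSE = -500 + 192 = -308 kJ/mol.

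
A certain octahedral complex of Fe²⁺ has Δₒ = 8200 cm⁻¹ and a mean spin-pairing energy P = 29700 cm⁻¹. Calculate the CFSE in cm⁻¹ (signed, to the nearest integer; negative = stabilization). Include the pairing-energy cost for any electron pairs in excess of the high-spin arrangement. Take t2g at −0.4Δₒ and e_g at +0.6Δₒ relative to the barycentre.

Fe is in group 8, so Fe²⁺ is d⁶ (8 − 2 = 6).
With Δₒ < P the complex is high-spin.
That gives t2g^4 e_g^2.
Orbital CFSE = -0.4Δₒ = -0.4 × 8200 = -3280 cm⁻¹.
High-spin has no excess pairs, so no pairing correction applies.

-3280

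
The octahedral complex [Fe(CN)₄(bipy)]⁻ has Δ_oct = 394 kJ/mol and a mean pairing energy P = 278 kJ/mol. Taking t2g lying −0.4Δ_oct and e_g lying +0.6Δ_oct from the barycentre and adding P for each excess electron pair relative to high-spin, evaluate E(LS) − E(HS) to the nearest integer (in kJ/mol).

Ligand charges: 4×(-1) from CN⁻ and 1×(+0) from bipy sum to -4; with overall charge -1, Fe is +3.
Fe³⁺: group 8, so d-count = 8 − 3 = 5.
High-spin: t2g^3 e_g^2, CFSE = 0.0Δ_oct = 0 kJ/mol.
For low-spin the configuration is t2g^5 e_g^0: orbital energy -2.0 × 394 = -788 kJ/mol, and 2 additional pairs relative to high-spin add 556 kJ/mol, giving -232 kJ/mol.
Thus E(LS) − E(HS) = -232 kJ/mol.

-232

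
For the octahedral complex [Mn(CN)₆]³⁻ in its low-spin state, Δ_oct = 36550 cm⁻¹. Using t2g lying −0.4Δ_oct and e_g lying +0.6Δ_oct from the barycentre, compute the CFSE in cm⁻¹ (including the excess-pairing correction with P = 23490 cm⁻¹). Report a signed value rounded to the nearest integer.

Each CN⁻ contributes -1; 6 × (-1) = -6. With overall charge -3, Mn is in the +3 oxidation state.
Group 7 minus oxidation state +3 gives a d⁴ configuration for Mn³⁺.
The d⁴ electrons fill as t2g^4 e_g^0.
CFSE(orbital) = 4×(-0.4Δ_oct) + 0×(0.6Δ_oct) = -1.6Δ_oct; with Δ_oct = 36550 cm⁻¹ that is -58480 cm⁻¹.
High-spin d⁴ would be t2g^3 e_g^1 with 0 pairs; low-spin has 1, so 1 excess pair costs +1P = +23490 cm⁻¹.
Overall CFSE = -58480 + 23490 = -34990 cm⁻¹.

-34990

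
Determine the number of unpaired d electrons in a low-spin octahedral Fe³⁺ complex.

1

Fe sits in group 8; removing 3 electrons leaves Fe³⁺ with 8 − 3 = 5 d electrons.
Configuration: t₂g⁵ eg⁰, giving 1 unpaired electron.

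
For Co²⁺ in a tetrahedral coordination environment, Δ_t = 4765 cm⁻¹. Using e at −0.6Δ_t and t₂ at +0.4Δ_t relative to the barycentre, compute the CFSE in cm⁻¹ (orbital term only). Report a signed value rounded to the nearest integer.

Group 9 minus oxidation state +2 gives a d⁷ configuration for Co²⁺.
With tetrahedral geometry the complex is necessarily high-spin.
The d⁷ electrons fill as e⁴ t₂³.
CFSE(orbital) = 4×(-0.6Δ_t) + 3×(0.4Δ_t) = -1.2Δ_t; with Δ_t = 4765 cm⁻¹ that is -5718 cm⁻¹.

-5718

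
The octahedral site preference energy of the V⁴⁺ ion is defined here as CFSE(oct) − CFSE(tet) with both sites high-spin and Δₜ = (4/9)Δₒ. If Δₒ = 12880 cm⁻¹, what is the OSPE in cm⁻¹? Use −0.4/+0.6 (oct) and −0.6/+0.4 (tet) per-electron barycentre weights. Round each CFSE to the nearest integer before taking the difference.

-1717

V is in group 5, so V⁴⁺ is d¹ (5 − 4 = 1).
Octahedral high-spin t2g^1 e_g^0: CFSE = -0.4 × 12880 = -5152 cm⁻¹.
Tetrahedral e^1 t2^0 gives -0.6Δₜ = -0.6 × (4/9) × 12880 = -3435 cm⁻¹.
Subtracting, OSPE = -5152 − (-3435) = -1717 cm⁻¹.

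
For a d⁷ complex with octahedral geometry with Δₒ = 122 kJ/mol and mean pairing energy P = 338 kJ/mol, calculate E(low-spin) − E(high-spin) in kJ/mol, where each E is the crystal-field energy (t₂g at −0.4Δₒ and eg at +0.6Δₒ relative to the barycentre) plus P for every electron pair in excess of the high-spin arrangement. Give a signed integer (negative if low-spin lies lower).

216

High-spin: t₂g⁵ eg², CFSE = -0.8Δₒ = -98 kJ/mol.
For low-spin the configuration is t₂g⁶ eg¹: orbital energy -1.8 × 122 = -220 kJ/mol, and 1 additional pair relative to high-spin adds 338 kJ/mol, giving 118 kJ/mol.
The difference is 118 − (-98) = 216 kJ/mol, so high-spin lies lower.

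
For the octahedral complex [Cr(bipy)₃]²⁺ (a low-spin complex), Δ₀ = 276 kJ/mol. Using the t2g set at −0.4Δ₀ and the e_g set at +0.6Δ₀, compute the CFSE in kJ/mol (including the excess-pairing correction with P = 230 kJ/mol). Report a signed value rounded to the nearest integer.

-212

bipy is neutral, so the +2 overall charge sits on Cr: oxidation state +2.
Group 6 minus oxidation state +2 gives a d⁴ configuration for Cr²⁺.
Electron filling gives t2g^4 e_g^0.
Orbital CFSE = 4(-0.4) + 0(0.6) = -1.6Δ₀ = -1.6 × 276 = -442 kJ/mol.
High-spin d⁴ would be t2g^3 e_g^1 with 0 pairs; low-spin has 1, so 1 excess pair costs +1P = +230 kJ/mol.
Overall CFSE = -442 + 230 = -212 kJ/mol.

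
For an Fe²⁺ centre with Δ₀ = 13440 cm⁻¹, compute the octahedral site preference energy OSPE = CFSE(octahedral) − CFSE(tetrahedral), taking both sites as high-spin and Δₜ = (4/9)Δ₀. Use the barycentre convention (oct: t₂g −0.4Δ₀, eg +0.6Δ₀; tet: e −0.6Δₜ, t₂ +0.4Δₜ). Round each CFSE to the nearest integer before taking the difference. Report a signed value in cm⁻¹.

Fe²⁺: group 8, so d-count = 8 − 2 = 6.
Octahedral (high-spin): t₂g⁴ eg², CFSE = 4(−0.4) + 2(+0.6) = -0.4Δ₀ = -0.4 × 13440 = -5376 cm⁻¹.
Tetrahedral e³ t₂³ gives -0.6Δₜ = -0.6 × (4/9) × 13440 = -3584 cm⁻¹.
OSPE = -5376 − (-3584) = -1792 cm⁻¹.

-1792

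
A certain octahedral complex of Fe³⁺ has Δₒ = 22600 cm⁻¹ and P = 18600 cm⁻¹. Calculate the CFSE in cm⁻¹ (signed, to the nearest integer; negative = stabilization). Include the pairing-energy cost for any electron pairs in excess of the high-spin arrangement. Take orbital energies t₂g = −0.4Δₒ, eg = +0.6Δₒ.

-8000

Group 8 minus oxidation state +3 gives a d⁵ configuration for Fe³⁺.
Since Δₒ = 22600 cm⁻¹ > P = 18600 cm⁻¹, the complex adopts the low-spin configuration.
Configuration: t₂g⁵ eg⁰.
Orbital CFSE = -2.0Δₒ = -2.0 × 22600 = -45200 cm⁻¹.
Excess pairs vs high-spin: 2 − 0 = 2; pairing cost = +37200 cm⁻¹.
Net CFSE = -45200 + 37200 = -8000 cm⁻¹.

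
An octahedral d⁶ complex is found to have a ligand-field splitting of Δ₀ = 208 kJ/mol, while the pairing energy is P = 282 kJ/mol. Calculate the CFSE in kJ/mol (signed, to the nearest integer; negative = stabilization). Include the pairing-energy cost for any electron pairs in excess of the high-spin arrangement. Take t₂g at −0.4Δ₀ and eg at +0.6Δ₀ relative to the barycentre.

-83

With Δ₀ < P the complex is high-spin.
Filling d⁶ accordingly: t₂g⁴ eg².
Orbital CFSE = -0.4Δ₀ = -0.4 × 208 = -83 kJ/mol.
High-spin has no excess pairs, so no pairing correction applies.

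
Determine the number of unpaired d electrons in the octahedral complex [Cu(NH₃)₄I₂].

Ligand charges: 4×(+0) from NH₃ and 2×(-1) from I⁻ sum to -2; with overall charge +0, Cu is +2.
Group 11 minus oxidation state +2 gives a d⁹ configuration for Cu²⁺.
Configuration: t₂g⁶ eg³, giving 1 unpaired electron.

1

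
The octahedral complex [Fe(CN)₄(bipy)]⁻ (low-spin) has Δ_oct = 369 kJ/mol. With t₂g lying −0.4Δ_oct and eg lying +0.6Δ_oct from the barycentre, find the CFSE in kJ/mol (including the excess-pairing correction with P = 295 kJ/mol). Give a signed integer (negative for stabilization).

-148

Ligand charges: 4×(-1) from CN⁻ and 1×(+0) from bipy sum to -4; with overall charge -1, Fe is +3.
Group 8 minus oxidation state +3 gives a d⁵ configuration for Fe³⁺.
Configuration: t₂g⁵ eg⁰.
CFSE(orbital) = 5×(-0.4Δ_oct) + 0×(0.6Δ_oct) = -2.0Δ_oct; with Δ_oct = 369 kJ/mol that is -738 kJ/mol.
Relative to high-spin t₂g³ eg² (0 paired), the low-spin configuration has 2 additional pairs, contributing +2 × 295 = +590 kJ/mol.
Overall CFSE = -738 + 590 = -148 kJ/mol.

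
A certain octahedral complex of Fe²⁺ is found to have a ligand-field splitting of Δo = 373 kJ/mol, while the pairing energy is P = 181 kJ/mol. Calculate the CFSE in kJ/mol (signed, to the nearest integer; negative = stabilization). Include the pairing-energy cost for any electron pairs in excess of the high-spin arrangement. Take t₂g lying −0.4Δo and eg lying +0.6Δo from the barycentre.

Fe²⁺: group 8, so d-count = 8 − 2 = 6.
Since Δo = 373 kJ/mol > P = 181 kJ/mol, the complex adopts the low-spin configuration.
That gives t₂g⁶ eg⁰.
Orbital CFSE = -2.4Δo = -2.4 × 373 = -895 kJ/mol.
Excess pairs vs high-spin: 3 − 1 = 2; pairing cost = +362 kJ/mol.
Net CFSE = -895 + 362 = -533 kJ/mol.

-533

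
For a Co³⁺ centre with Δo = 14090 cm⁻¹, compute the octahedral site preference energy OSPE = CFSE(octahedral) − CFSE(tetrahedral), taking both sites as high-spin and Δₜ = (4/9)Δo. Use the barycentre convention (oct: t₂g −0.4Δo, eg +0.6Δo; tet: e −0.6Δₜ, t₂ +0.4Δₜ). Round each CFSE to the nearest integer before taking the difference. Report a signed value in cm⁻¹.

Co is in group 9, so Co³⁺ is d⁶ (9 − 3 = 6).
Octahedral high-spin t₂g⁴ eg²: CFSE = -0.4 × 14090 = -5636 cm⁻¹.
In a tetrahedral site the filling is e³ t₂³: CFSE(tet) = -0.6Δₜ = -0.6 × (4/9)(14090) = -3757 cm⁻¹.
Subtracting, OSPE = -5636 − (-3757) = -1879 cm⁻¹.

-1879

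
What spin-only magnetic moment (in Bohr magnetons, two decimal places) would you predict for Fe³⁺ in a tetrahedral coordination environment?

Fe³⁺: group 8, so d-count = 8 − 3 = 5.
Tetrahedral fields are weak (Δₜ ≈ 4/9 Δₒ), so electrons fill high-spin.
Configuration: e² t₂³ → 5 unpaired electrons.
μ(spin-only) = √[5(5+2)] = √35 ≈ 5.92 Bohr magnetons.

5.92 Bohr magnetons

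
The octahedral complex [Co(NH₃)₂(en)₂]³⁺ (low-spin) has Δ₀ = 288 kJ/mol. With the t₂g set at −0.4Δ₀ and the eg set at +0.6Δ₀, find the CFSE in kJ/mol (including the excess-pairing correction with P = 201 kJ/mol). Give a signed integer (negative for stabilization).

Ligand charges: 2×(+0) from NH₃ and 2×(+0) from en sum to +0; with overall charge +3, Co is +3.
Co sits in group 9; removing 3 electrons leaves Co³⁺ with 9 − 3 = 6 d electrons.
The d⁶ electrons fill as t₂g⁶ eg⁰.
CFSE(orbital) = 6×(-0.4Δ₀) + 0×(0.6Δ₀) = -2.4Δ₀; with Δ₀ = 288 kJ/mol that is -691 kJ/mol.
Pairing penalty: 3 pairs vs 1 in the high-spin reference → 2 extra × P = 402 kJ/mol.
Net CFSE = -691 + 402 = -289 kJ/mol.

-289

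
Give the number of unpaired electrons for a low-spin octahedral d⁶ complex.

0

Configuration: t₂g⁶ eg⁰, giving 0 unpaired electrons.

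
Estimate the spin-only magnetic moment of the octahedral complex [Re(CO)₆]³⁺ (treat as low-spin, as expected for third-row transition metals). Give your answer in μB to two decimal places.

CO is neutral, so the +3 overall charge sits on Re: oxidation state +3.
Re³⁺: group 7, so d-count = 7 − 3 = 4.
Configuration: t₂g⁴ eg⁰ → 2 unpaired electrons.
μ(spin-only) = √[2(2+2)] = √8 ≈ 2.83 μB.

2.83 μB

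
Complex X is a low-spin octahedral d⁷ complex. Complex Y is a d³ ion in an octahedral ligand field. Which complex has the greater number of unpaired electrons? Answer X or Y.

Y

X: t₂g⁶ eg¹ → 1 unpaired.
Y: For octahedral d³ the high- and low-spin configurations coincide; t₂g³ eg⁰ → 3 unpaired.
So Y has more unpaired electrons.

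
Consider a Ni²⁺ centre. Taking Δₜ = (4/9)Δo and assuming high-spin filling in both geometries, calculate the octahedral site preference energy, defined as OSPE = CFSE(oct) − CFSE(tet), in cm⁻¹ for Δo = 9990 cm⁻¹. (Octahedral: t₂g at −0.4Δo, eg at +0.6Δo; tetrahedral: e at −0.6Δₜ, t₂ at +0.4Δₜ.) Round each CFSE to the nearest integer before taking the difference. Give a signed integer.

Ni is in group 10, so Ni²⁺ is d⁸ (10 − 2 = 8).
In an octahedral site d⁸ (HS) is t₂g⁶ eg², giving CFSE(oct) = -1.2Δo = -11988 cm⁻¹.
Tetrahedral e⁴ t₂⁴ gives -0.8Δₜ = -0.8 × (4/9) × 9990 = -3552 cm⁻¹.
Subtracting, OSPE = -11988 − (-3552) = -8436 cm⁻¹.

-8436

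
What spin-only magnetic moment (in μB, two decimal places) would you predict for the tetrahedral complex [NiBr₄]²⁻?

2.83 μB

Each Br⁻ contributes -1; 4 × (-1) = -4. With overall charge -2, Ni is in the +2 oxidation state.
Group 10 minus oxidation state +2 gives a d⁸ configuration for Ni²⁺.
Tetrahedral splitting is small, so the complex is high-spin.
Configuration: e^4 t2^4 → 2 unpaired electrons.
μ(spin-only) = √[2(2+2)] = √8 ≈ 2.83 μB.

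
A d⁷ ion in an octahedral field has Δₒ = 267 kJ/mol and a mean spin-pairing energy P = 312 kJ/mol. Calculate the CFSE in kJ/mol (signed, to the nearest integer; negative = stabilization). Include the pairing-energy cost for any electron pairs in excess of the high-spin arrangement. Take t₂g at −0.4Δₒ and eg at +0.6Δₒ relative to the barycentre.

Here Δₒ < P (267 < 312), so the high-spin state is favoured.
That gives t₂g⁵ eg².
Orbital CFSE = -0.8Δₒ = -0.8 × 267 = -214 kJ/mol.
High-spin has no excess pairs, so no pairing correction applies.

-214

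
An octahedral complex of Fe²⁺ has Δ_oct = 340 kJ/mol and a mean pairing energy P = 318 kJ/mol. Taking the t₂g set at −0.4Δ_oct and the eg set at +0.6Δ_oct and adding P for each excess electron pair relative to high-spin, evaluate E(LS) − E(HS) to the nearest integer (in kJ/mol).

-44

Group 8 minus oxidation state +2 gives a d⁶ configuration for Fe²⁺.
High-spin d⁶ fills as t₂g⁴ eg² with CFSE 4(−0.4) + 2(+0.6) = -0.4Δ_oct = -136 kJ/mol.
Low-spin t₂g⁶ eg⁰ gives -2.4Δ_oct = -816 kJ/mol, but forming 2 extra pairs costs 2P = 636 kJ/mol, so E(LS) = -816 + 636 = -180 kJ/mol.
E(LS) − E(HS) = -180 − (-136) = -44 kJ/mol.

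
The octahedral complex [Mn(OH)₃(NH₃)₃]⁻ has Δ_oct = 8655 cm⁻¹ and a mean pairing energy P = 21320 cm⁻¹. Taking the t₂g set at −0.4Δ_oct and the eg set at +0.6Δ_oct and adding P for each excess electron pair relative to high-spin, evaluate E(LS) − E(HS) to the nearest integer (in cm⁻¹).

25330

Ligand charges: 3×(-1) from OH⁻ and 3×(+0) from NH₃ sum to -3; with overall charge -1, Mn is +2.
Mn²⁺: group 7, so d-count = 7 − 2 = 5.
High-spin: t₂g³ eg², CFSE = 0.0Δ_oct = 0 cm⁻¹.
Low-spin: t₂g⁵ eg⁰, orbital CFSE = -2.0Δ_oct = -17310 cm⁻¹; plus 2 excess pairs × P = +42640 cm⁻¹; total 25330 cm⁻¹.
Thus E(LS) − E(HS) = 25330 cm⁻¹.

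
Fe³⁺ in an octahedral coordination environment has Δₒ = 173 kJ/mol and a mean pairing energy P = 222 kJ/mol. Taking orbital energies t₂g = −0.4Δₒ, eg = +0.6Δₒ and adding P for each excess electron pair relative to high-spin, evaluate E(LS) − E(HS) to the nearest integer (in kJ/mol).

98

Fe is in group 8, so Fe³⁺ is d⁵ (8 − 3 = 5).
High-spin: t₂g³ eg², CFSE = 0.0Δₒ = 0 kJ/mol.
Low-spin t₂g⁵ eg⁰ gives -2.0Δₒ = -346 kJ/mol, but forming 2 extra pairs costs 2P = 444 kJ/mol, so E(LS) = -346 + 444 = 98 kJ/mol.
The difference is 98 − (0) = 98 kJ/mol, so high-spin lies lower.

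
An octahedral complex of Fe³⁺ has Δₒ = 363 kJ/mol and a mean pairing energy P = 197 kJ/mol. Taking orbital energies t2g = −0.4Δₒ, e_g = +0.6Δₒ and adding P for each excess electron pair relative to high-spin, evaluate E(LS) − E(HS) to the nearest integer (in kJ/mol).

-332

Group 8 minus oxidation state +3 gives a d⁵ configuration for Fe³⁺.
High-spin d⁵ fills as t2g^3 e_g^2 with CFSE 3(−0.4) + 2(+0.6) = 0.0Δₒ = 0 kJ/mol.
Low-spin t2g^5 e_g^0 gives -2.0Δₒ = -726 kJ/mol, but forming 2 extra pairs costs 2P = 394 kJ/mol, so E(LS) = -726 + 394 = -332 kJ/mol.
E(LS) − E(HS) = -332 − (0) = -332 kJ/mol.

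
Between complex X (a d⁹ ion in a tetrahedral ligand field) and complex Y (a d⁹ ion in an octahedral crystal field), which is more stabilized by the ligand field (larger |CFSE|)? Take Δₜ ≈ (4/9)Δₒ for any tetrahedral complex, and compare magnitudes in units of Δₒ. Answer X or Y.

X: Tetrahedral fields are weak (Δₜ ≈ 4/9 Δₒ), so electrons fill high-spin; e⁴ t₂⁵, CFSE = -0.4Δₜ ≈ -0.18Δₒ.
Y: For octahedral d⁹ the high- and low-spin configurations coincide; t₂g⁶ eg³, CFSE = -0.6Δₒ.
So Y has the larger |CFSE|.

Y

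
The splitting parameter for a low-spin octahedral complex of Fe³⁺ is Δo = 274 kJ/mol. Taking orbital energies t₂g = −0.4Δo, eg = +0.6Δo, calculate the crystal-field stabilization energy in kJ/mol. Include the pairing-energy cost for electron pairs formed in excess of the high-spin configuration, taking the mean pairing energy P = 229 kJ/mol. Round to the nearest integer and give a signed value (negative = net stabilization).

Group 8 minus oxidation state +3 gives a d⁵ configuration for Fe³⁺.
The d⁵ electrons fill as t₂g⁵ eg⁰.
CFSE(orbital) = 5×(-0.4Δo) + 0×(0.6Δo) = -2.0Δo; with Δo = 274 kJ/mol that is -548 kJ/mol.
Relative to high-spin t₂g³ eg² (0 paired), the low-spin configuration has 2 additional pairs, contributing +2 × 229 = +458 kJ/mol.
Combining: -548 + 458 = -90 kJ/mol.

-90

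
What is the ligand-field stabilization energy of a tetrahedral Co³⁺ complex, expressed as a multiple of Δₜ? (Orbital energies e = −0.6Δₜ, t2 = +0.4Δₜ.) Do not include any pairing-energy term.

Group 9 minus oxidation state +3 gives a d⁶ configuration for Co³⁺.
With tetrahedral geometry the complex is necessarily high-spin.
Configuration: e^3 t2^3.
CFSE = 3(-0.6Δₜ) + 3(0.4Δₜ) = -1.8Δₜ + 1.2Δₜ = -0.6Δₜ.

-0.6 Δₜ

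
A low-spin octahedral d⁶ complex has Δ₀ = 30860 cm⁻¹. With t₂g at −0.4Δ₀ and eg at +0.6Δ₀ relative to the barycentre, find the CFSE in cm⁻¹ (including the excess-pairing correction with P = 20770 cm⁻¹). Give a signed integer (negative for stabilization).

Configuration: t₂g⁶ eg⁰.
The orbital stabilization is -2.4Δ₀ = -2.4 × 30860 = -74064 cm⁻¹.
Relative to high-spin t₂g⁴ eg² (1 paired), the low-spin configuration has 2 additional pairs, contributing +2 × 20770 = +41540 cm⁻¹.
Net CFSE = -74064 + 41540 = -32524 cm⁻¹.

-32524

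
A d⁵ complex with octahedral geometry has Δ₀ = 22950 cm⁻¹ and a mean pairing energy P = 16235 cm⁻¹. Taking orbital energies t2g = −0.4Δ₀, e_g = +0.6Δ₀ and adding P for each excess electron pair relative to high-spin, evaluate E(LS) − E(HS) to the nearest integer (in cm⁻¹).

High-spin: t2g^3 e_g^2, CFSE = 0.0Δ₀ = 0 cm⁻¹.
Low-spin t2g^5 e_g^0 gives -2.0Δ₀ = -45900 cm⁻¹, but forming 2 extra pairs costs 2P = 32470 cm⁻¹, so E(LS) = -45900 + 32470 = -13430 cm⁻¹.
Thus E(LS) − E(HS) = -13430 cm⁻¹.

-13430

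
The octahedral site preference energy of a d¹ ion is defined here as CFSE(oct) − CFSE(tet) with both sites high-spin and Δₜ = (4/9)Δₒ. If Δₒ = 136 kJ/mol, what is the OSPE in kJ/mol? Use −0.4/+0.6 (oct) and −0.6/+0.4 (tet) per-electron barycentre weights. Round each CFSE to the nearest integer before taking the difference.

Octahedral (high-spin): t₂g¹ eg⁰, CFSE = 1(−0.4) + 0(+0.6) = -0.4Δₒ = -0.4 × 136 = -54 kJ/mol.
In a tetrahedral site the filling is e¹ t₂⁰: CFSE(tet) = -0.6Δₜ = -0.6 × (4/9)(136) = -36 kJ/mol.
Subtracting, OSPE = -54 − (-36) = -18 kJ/mol.

-18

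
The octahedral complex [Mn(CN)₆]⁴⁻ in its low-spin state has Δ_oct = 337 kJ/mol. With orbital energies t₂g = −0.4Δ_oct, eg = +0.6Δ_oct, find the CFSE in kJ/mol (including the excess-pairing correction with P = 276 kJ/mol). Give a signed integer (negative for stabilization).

Each CN⁻ contributes -1; 6 × (-1) = -6. With overall charge -4, Mn is in the +2 oxidation state.
Mn sits in group 7; removing 2 electrons leaves Mn²⁺ with 7 − 2 = 5 d electrons.
The d⁵ electrons fill as t₂g⁵ eg⁰.
Orbital CFSE = 5(-0.4) + 0(0.6) = -2.0Δ_oct = -2.0 × 337 = -674 kJ/mol.
High-spin d⁵ would be t₂g³ eg² with 0 pairs; low-spin has 2, so 2 excess pairs cost +2P = +552 kJ/mol.
Overall CFSE = -674 + 552 = -122 kJ/mol.

-122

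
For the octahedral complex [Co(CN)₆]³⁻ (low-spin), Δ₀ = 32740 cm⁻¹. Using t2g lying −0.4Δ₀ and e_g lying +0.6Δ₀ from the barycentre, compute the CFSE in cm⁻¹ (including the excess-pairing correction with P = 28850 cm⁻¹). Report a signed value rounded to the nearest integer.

Each CN⁻ contributes -1; 6 × (-1) = -6. With overall charge -3, Co is in the +3 oxidation state.
Co is in group 9, so Co³⁺ is d⁶ (9 − 3 = 6).
The d⁶ electrons fill as t2g^6 e_g^0.
Orbital CFSE = 6(-0.4) + 0(0.6) = -2.4Δ₀ = -2.4 × 32740 = -78576 cm⁻¹.
High-spin d⁶ would be t2g^4 e_g^2 with 1 pair; low-spin has 3, so 2 excess pairs cost +2P = +57700 cm⁻¹.
Overall CFSE = -78576 + 57700 = -20876 cm⁻¹.

-20876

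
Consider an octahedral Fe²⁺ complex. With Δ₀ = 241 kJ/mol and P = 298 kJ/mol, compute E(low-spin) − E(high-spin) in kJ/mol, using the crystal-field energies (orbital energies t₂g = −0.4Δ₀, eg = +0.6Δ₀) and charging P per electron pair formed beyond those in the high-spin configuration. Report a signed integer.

Fe is in group 8, so Fe²⁺ is d⁶ (8 − 2 = 6).
In the high-spin limit (t₂g⁴ eg²) the orbital term is -0.4Δ₀ = -96 kJ/mol, with no excess pairing.
Low-spin: t₂g⁶ eg⁰, orbital CFSE = -2.4Δ₀ = -578 kJ/mol; plus 2 excess pairs × P = +596 kJ/mol; total 18 kJ/mol.
Thus E(LS) − E(HS) = 114 kJ/mol.

114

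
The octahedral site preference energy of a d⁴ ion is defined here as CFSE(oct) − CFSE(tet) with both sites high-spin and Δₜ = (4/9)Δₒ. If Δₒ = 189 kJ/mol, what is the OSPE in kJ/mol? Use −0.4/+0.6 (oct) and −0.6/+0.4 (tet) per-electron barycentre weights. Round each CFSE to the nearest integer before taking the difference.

Octahedral (high-spin): t2g^3 e_g^1, CFSE = 3(−0.4) + 1(+0.6) = -0.6Δₒ = -0.6 × 189 = -113 kJ/mol.
Tetrahedral e^2 t2^2 gives -0.4Δₜ = -0.4 × (4/9) × 189 = -34 kJ/mol.
OSPE = -113 − (-34) = -79 kJ/mol.

-79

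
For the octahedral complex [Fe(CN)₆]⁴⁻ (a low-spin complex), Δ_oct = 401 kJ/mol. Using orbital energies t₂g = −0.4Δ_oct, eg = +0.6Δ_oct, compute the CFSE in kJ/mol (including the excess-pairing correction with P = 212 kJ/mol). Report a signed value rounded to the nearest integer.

-538

Each CN⁻ contributes -1; 6 × (-1) = -6. With overall charge -4, Fe is in the +2 oxidation state.
Fe²⁺: group 8, so d-count = 8 − 2 = 6.
Electron filling gives t₂g⁶ eg⁰.
Orbital CFSE = 6(-0.4) + 0(0.6) = -2.4Δ_oct = -2.4 × 401 = -962 kJ/mol.
Pairing penalty: 3 pairs vs 1 in the high-spin reference → 2 extra × P = 424 kJ/mol.
Net CFSE = -962 + 424 = -538 kJ/mol.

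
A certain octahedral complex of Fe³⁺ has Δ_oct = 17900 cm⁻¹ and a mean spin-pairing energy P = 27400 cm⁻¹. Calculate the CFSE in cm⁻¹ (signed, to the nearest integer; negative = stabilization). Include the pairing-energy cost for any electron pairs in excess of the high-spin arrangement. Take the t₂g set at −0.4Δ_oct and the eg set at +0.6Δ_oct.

Fe is in group 8, so Fe³⁺ is d⁵ (8 − 3 = 5).
Δ_oct < P, so pairing is avoided: the ground state is high-spin.
Configuration: t₂g³ eg².
Orbital CFSE = 0.0Δ_oct = 0.0 × 17900 = 0 cm⁻¹.
High-spin has no excess pairs, so no pairing correction applies.

0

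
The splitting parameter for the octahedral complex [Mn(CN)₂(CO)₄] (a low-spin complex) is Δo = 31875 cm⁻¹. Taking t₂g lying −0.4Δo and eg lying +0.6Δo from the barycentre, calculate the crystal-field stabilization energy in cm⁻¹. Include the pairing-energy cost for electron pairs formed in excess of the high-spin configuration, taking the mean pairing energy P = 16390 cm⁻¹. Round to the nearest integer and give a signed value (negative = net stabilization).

Ligand charges: 2×(-1) from CN⁻ and 4×(+0) from CO sum to -2; with overall charge +0, Mn is +2.
Mn²⁺: group 7, so d-count = 7 − 2 = 5.
Electron filling gives t₂g⁵ eg⁰.
CFSE(orbital) = 5×(-0.4Δo) + 0×(0.6Δo) = -2.0Δo; with Δo = 31875 cm⁻¹ that is -63750 cm⁻¹.
Pairing penalty: 2 pairs vs 0 in the high-spin reference → 2 extra × P = 32780 cm⁻¹.
Overall CFSE = -63750 + 32780 = -30970 cm⁻¹.

-30970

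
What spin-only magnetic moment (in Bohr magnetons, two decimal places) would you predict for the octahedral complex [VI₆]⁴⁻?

3.87 Bohr magnetons

Each I⁻ contributes -1; 6 × (-1) = -6. With overall charge -4, V is in the +2 oxidation state.
V is in group 5, so V²⁺ is d³ (5 − 2 = 3).
Configuration: t₂g³ eg⁰ → 3 unpaired electrons.
μ(spin-only) = √[3(3+2)] = √15 ≈ 3.87 Bohr magnetons.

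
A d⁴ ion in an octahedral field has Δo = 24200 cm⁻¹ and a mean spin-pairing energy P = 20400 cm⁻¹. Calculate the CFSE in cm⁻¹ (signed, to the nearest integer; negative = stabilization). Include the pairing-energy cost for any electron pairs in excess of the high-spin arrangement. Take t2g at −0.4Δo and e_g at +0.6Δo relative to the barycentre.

Here Δo > P (24200 > 20400), so the low-spin state is favoured.
Configuration: t2g^4 e_g^0.
Orbital CFSE = -1.6Δo = -1.6 × 24200 = -38720 cm⁻¹.
Excess pairs vs high-spin: 1 − 0 = 1; pairing cost = +20400 cm⁻¹.
Net CFSE = -38720 + 20400 = -18320 cm⁻¹.

-18320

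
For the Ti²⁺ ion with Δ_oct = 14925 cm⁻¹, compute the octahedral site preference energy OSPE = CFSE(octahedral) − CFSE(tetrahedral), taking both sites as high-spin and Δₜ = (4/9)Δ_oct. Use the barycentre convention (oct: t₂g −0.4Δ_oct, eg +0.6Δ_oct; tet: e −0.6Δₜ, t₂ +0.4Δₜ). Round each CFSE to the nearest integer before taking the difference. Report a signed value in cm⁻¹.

-3980

Group 4 minus oxidation state +2 gives a d² configuration for Ti²⁺.
Octahedral high-spin t₂g² eg⁰: CFSE = -0.8 × 14925 = -11940 cm⁻¹.
Tetrahedral e² t₂⁰ gives -1.2Δₜ = -1.2 × (4/9) × 14925 = -7960 cm⁻¹.
Subtracting, OSPE = -11940 − (-7960) = -3980 cm⁻¹.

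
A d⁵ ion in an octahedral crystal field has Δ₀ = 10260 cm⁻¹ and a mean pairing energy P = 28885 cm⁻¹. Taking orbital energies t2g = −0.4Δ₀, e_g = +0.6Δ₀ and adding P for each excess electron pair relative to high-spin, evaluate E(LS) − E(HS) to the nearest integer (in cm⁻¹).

High-spin: t2g^3 e_g^2, CFSE = 0.0Δ₀ = 0 cm⁻¹.
For low-spin the configuration is t2g^5 e_g^0: orbital energy -2.0 × 10260 = -20520 cm⁻¹, and 2 additional pairs relative to high-spin add 57770 cm⁻¹, giving 37250 cm⁻¹.
Thus E(LS) − E(HS) = 37250 cm⁻¹.

37250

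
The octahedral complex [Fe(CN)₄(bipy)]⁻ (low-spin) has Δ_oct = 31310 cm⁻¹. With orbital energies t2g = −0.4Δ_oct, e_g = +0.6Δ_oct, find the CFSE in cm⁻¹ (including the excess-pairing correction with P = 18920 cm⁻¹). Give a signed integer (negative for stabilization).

Ligand charges: 4×(-1) from CN⁻ and 1×(+0) from bipy sum to -4; with overall charge -1, Fe is +3.
Fe sits in group 8; removing 3 electrons leaves Fe³⁺ with 8 − 3 = 5 d electrons.
Electron filling gives t2g^5 e_g^0.
CFSE(orbital) = 5×(-0.4Δ_oct) + 0×(0.6Δ_oct) = -2.0Δ_oct; with Δ_oct = 31310 cm⁻¹ that is -62620 cm⁻¹.
Pairing penalty: 2 pairs vs 0 in the high-spin reference → 2 extra × P = 37840 cm⁻¹.
Combining: -62620 + 37840 = -24780 cm⁻¹.

-24780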